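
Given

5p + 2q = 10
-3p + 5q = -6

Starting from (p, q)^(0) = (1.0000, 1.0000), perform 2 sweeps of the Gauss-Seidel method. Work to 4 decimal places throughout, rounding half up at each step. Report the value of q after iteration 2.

Iteration 1:
  p = (10 - (2)·1.0000) / (5) = 1.6000
  q = (-6 - (-3)·1.6000) / (5) = -0.2400
Iteration 2:
  p = (10 - (2)·-0.2400) / (5) = 2.0960
  q = (-6 - (-3)·2.0960) / (5) = 0.0576

0.0576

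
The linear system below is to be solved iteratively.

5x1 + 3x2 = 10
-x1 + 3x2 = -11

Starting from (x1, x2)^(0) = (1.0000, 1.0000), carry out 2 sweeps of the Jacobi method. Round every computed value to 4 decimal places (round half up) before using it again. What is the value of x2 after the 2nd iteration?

Iteration 1:
  x1 = (10 - (3)·1.0000) / (5) = 1.4000
  x2 = (-11 - (-1)·1.0000) / (3) = -3.3333
Iteration 2:
  x1 = (10 - (3)·-3.3333) / (5) = 4.0000
  x2 = (-11 - (-1)·1.4000) / (3) = -3.2000

-3.2000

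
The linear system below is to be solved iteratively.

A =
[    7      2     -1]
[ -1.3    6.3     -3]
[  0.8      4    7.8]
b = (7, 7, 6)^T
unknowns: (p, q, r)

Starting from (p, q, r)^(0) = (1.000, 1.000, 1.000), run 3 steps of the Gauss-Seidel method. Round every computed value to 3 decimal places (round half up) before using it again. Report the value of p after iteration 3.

Iteration 1:
  p = (7 - (2)·1.000 - (-1)·1.000) / (7) = 0.857
  q = (7 - (-1.3)·0.857 - (-3)·1.000) / (6.3) = 1.764
  r = (6 - (0.8)·0.857 - (4)·1.764) / (7.8) = -0.223
Iteration 2:
  p = (7 - (2)·1.764 - (-1)·-0.223) / (7) = 0.464
  q = (7 - (-1.3)·0.464 - (-3)·-0.223) / (6.3) = 1.101
  r = (6 - (0.8)·0.464 - (4)·1.101) / (7.8) = 0.157
Iteration 3:
  p = (7 - (2)·1.101 - (-1)·0.157) / (7) = 0.708
  q = (7 - (-1.3)·0.708 - (-3)·0.157) / (6.3) = 1.332
  r = (6 - (0.8)·0.708 - (4)·1.332) / (7.8) = 0.014

0.708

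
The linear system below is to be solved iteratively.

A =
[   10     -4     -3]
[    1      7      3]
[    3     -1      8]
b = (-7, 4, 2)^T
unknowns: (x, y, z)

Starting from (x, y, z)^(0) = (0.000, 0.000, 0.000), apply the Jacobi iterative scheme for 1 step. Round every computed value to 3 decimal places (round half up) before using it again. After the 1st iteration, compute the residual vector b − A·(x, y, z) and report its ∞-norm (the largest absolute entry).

3.034

Iteration 1:
  x = (-7 - (-4)·0.000 - (-3)·0.000) / (10) = -0.700
  y = (4 - (1)·0.000 - (3)·0.000) / (7) = 0.571
  z = (2 - (3)·0.000 - (-1)·0.000) / (8) = 0.250
Residual b − A·x = (3.034, -0.047, 2.671); ∞-norm = 3.034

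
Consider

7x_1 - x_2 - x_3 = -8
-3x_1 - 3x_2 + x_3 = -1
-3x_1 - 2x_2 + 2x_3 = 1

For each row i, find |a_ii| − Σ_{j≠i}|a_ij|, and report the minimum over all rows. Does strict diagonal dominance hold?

row 1: |7| − (1+1) = 5
row 2: |-3| − (3+1) = -1
row 3: |2| − (3+2) = -3
minimum over rows = -3 → not strictly diagonally dominant

-3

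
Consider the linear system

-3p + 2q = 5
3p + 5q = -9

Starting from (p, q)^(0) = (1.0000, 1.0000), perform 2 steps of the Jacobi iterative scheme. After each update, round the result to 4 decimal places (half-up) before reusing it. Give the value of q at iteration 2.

-1.2000

Iteration 1:
  p = (5 - (2)·1.0000) / (-3) = -1.0000
  q = (-9 - (3)·1.0000) / (5) = -2.4000
Iteration 2:
  p = (5 - (2)·-2.4000) / (-3) = -3.2667
  q = (-9 - (3)·-1.0000) / (5) = -1.2000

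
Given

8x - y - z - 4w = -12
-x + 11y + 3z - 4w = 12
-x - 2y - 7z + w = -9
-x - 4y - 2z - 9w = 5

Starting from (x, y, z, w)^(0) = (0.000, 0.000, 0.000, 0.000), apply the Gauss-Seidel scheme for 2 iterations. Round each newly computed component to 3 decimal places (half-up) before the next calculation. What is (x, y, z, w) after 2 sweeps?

Iteration 1:
  x = (-12 - (-1)·0.000 - (-1)·0.000 - (-4)·0.000) / (8) = -1.500
  y = (12 - (-1)·-1.500 - (3)·0.000 - (-4)·0.000) / (11) = 0.955
  z = (-9 - (-1)·-1.500 - (-2)·0.955 - (1)·0.000) / (-7) = 1.227
  w = (5 - (-1)·-1.500 - (-4)·0.955 - (-2)·1.227) / (-9) = -1.086
Iteration 2:
  x = (-12 - (-1)·0.955 - (-1)·1.227 - (-4)·-1.086) / (8) = -1.770
  y = (12 - (-1)·-1.770 - (3)·1.227 - (-4)·-1.086) / (11) = 0.200
  z = (-9 - (-1)·-1.770 - (-2)·0.200 - (1)·-1.086) / (-7) = 1.326
  w = (5 - (-1)·-1.770 - (-4)·0.200 - (-2)·1.326) / (-9) = -0.742

(-1.770, 0.200, 1.326, -0.742)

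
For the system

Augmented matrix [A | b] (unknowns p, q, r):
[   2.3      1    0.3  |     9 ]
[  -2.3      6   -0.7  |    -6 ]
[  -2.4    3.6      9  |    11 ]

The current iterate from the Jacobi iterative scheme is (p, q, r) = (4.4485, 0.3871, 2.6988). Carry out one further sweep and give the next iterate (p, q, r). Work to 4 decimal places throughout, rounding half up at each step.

One sweep:
  p = (9 - (1)·0.3871 - (0.3)·2.6988) / (2.3) = 3.3927
  q = (-6 - (-2.3)·4.4485 - (-0.7)·2.6988) / (6) = 1.0201
  r = (11 - (-2.4)·4.4485 - (3.6)·0.3871) / (9) = 2.2536

(3.3927, 1.0201, 2.2536)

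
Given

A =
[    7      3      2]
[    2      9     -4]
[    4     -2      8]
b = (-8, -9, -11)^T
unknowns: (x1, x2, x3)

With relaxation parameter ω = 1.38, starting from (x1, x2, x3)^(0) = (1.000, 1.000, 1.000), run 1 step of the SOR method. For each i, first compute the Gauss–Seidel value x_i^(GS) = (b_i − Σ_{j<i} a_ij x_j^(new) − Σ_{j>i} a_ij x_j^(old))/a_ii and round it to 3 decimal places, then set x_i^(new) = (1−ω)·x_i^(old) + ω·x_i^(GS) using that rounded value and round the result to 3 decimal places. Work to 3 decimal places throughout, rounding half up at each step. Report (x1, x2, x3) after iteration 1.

(-2.943, -0.245, -0.332)

Iteration 1:
  x1: GS value = (-8 - (3)·1.000 - (2)·1.000) / (7) = -1.857;  x1 ← (1−ω)·1.000 + ω·-1.857 = -2.943
  x2: GS value = (-9 - (2)·-2.943 - (-4)·1.000) / (9) = 0.098;  x2 ← (1−ω)·1.000 + ω·0.098 = -0.245
  x3: GS value = (-11 - (4)·-2.943 - (-2)·-0.245) / (8) = 0.035;  x3 ← (1−ω)·1.000 + ω·0.035 = -0.332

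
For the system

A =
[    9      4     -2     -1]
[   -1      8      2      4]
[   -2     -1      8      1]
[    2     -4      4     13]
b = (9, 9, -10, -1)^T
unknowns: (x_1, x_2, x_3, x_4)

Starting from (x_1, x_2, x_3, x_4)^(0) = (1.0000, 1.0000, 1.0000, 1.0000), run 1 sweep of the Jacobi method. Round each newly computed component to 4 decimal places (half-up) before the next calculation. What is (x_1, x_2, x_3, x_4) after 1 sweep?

(0.8889, 0.5000, -1.0000, -0.2308)

Iteration 1:
  x_1 = (9 - (4)·1.0000 - (-2)·1.0000 - (-1)·1.0000) / (9) = 0.8889
  x_2 = (9 - (-1)·1.0000 - (2)·1.0000 - (4)·1.0000) / (8) = 0.5000
  x_3 = (-10 - (-2)·1.0000 - (-1)·1.0000 - (1)·1.0000) / (8) = -1.0000
  x_4 = (-1 - (2)·1.0000 - (-4)·1.0000 - (4)·1.0000) / (13) = -0.2308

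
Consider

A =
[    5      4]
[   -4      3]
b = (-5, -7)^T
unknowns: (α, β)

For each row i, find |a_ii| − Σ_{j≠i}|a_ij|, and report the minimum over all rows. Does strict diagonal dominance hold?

row 1: |5| − (4) = 1
row 2: |3| − (4) = -1
minimum over rows = -1 → not strictly diagonally dominant

-1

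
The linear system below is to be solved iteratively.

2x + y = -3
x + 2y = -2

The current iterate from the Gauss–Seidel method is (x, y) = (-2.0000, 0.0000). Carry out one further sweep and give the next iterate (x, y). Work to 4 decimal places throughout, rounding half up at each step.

(-1.5000, -0.2500)

One sweep:
  x = (-3 - (1)·0.0000) / (2) = -1.5000
  y = (-2 - (1)·-1.5000) / (2) = -0.2500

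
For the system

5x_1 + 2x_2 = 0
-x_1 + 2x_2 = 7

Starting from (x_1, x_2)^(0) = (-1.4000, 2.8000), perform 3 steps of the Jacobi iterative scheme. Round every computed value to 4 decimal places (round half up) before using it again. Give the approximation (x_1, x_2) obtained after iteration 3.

Iteration 1:
  x_1 = (0 - (2)·2.8000) / (5) = -1.1200
  x_2 = (7 - (-1)·-1.4000) / (2) = 2.8000
Iteration 2:
  x_1 = (0 - (2)·2.8000) / (5) = -1.1200
  x_2 = (7 - (-1)·-1.1200) / (2) = 2.9400
Iteration 3:
  x_1 = (0 - (2)·2.9400) / (5) = -1.1760
  x_2 = (7 - (-1)·-1.1200) / (2) = 2.9400

(-1.1760, 2.9400)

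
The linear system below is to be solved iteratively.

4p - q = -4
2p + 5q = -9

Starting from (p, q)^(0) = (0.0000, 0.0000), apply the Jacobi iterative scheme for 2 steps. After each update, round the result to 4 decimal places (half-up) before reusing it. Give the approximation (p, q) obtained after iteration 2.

(-1.4500, -1.4000)

Iteration 1:
  p = (-4 - (-1)·0.0000) / (4) = -1.0000
  q = (-9 - (2)·0.0000) / (5) = -1.8000
Iteration 2:
  p = (-4 - (-1)·-1.8000) / (4) = -1.4500
  q = (-9 - (2)·-1.0000) / (5) = -1.4000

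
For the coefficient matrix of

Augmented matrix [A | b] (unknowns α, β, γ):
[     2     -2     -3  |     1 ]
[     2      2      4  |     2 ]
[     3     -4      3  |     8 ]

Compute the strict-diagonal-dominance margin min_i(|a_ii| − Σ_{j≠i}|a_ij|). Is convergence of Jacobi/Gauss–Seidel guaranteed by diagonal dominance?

row 1: |2| − (2+3) = -3
row 2: |2| − (2+4) = -4
row 3: |3| − (3+4) = -4
minimum over rows = -4 → not strictly diagonally dominant

-4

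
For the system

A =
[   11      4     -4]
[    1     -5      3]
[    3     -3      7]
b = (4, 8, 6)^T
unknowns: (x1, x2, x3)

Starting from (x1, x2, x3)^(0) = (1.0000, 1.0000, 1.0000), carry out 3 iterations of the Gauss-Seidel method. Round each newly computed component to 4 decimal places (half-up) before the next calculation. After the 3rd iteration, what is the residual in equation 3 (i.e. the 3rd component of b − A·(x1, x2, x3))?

-0.0002

Iteration 1:
  x1 = (4 - (4)·1.0000 - (-4)·1.0000) / (11) = 0.3636
  x2 = (8 - (1)·0.3636 - (3)·1.0000) / (-5) = -0.9273
  x3 = (6 - (3)·0.3636 - (-3)·-0.9273) / (7) = 0.3039
Iteration 2:
  x1 = (4 - (4)·-0.9273 - (-4)·0.3039) / (11) = 0.8113
  x2 = (8 - (1)·0.8113 - (3)·0.3039) / (-5) = -1.2554
  x3 = (6 - (3)·0.8113 - (-3)·-1.2554) / (7) = -0.0286
Iteration 3:
  x1 = (4 - (4)·-1.2554 - (-4)·-0.0286) / (11) = 0.8097
  x2 = (8 - (1)·0.8097 - (3)·-0.0286) / (-5) = -1.4552
  x3 = (6 - (3)·0.8097 - (-3)·-1.4552) / (7) = -0.1135
Residual b − A·x = (0.4601, 0.2548, -0.0002)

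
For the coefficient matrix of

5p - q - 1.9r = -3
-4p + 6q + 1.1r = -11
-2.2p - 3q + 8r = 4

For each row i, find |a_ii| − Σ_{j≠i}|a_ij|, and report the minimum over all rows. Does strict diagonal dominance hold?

row 1: |5| − (1+1.9) = 2.1
row 2: |6| − (4+1.1) = 0.9
row 3: |8| − (2.2+3) = 2.8
minimum over rows = 0.9 → strictly diagonally dominant (convergence guaranteed)

0.9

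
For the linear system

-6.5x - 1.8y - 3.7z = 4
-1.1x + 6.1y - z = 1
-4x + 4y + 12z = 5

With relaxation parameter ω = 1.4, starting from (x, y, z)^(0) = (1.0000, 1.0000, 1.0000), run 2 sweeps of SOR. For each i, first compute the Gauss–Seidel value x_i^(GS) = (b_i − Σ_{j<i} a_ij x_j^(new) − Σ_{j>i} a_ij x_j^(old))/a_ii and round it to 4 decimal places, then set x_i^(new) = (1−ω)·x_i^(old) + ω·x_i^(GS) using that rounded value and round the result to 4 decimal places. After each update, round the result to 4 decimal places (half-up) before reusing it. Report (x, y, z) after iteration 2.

Iteration 1:
  x: GS value = (4 - (-1.8)·1.0000 - (-3.7)·1.0000) / (-6.5) = -1.4615;  x ← (1−ω)·1.0000 + ω·-1.4615 = -2.4461
  y: GS value = (1 - (-1.1)·-2.4461 - (-1)·1.0000) / (6.1) = -0.1132;  y ← (1−ω)·1.0000 + ω·-0.1132 = -0.5585
  z: GS value = (5 - (-4)·-2.4461 - (4)·-0.5585) / (12) = -0.2125;  z ← (1−ω)·1.0000 + ω·-0.2125 = -0.6975
Iteration 2:
  x: GS value = (4 - (-1.8)·-0.5585 - (-3.7)·-0.6975) / (-6.5) = -0.0637;  x ← (1−ω)·-2.4461 + ω·-0.0637 = 0.8893
  y: GS value = (1 - (-1.1)·0.8893 - (-1)·-0.6975) / (6.1) = 0.2100;  y ← (1−ω)·-0.5585 + ω·0.2100 = 0.5174
  z: GS value = (5 - (-4)·0.8893 - (4)·0.5174) / (12) = 0.5406;  z ← (1−ω)·-0.6975 + ω·0.5406 = 1.0358

(0.8893, 0.5174, 1.0358)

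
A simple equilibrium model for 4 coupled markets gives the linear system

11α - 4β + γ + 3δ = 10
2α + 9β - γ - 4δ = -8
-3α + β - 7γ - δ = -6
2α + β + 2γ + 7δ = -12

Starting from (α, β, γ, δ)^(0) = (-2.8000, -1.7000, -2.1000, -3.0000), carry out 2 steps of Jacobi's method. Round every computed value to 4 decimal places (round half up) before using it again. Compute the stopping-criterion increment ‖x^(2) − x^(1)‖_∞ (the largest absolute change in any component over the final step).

2.3932

Iteration 1:
  α = (10 - (-4)·-1.7000 - (1)·-2.1000 - (3)·-3.0000) / (11) = 1.3000
  β = (-8 - (2)·-2.8000 - (-1)·-2.1000 - (-4)·-3.0000) / (9) = -1.8333
  γ = (-6 - (-3)·-2.8000 - (1)·-1.7000 - (-1)·-3.0000) / (-7) = 2.2429
  δ = (-12 - (2)·-2.8000 - (1)·-1.7000 - (2)·-2.1000) / (7) = -0.0714
Iteration 2:
  α = (10 - (-4)·-1.8333 - (1)·2.2429 - (3)·-0.0714) / (11) = 0.0580
  β = (-8 - (2)·1.3000 - (-1)·2.2429 - (-4)·-0.0714) / (9) = -0.9603
  γ = (-6 - (-3)·1.3000 - (1)·-1.8333 - (-1)·-0.0714) / (-7) = 0.0483
  δ = (-12 - (2)·1.3000 - (1)·-1.8333 - (2)·2.2429) / (7) = -2.4646
Change: (-1.2420, 0.8730, -2.1946, -2.3932) → max |·| = 2.3932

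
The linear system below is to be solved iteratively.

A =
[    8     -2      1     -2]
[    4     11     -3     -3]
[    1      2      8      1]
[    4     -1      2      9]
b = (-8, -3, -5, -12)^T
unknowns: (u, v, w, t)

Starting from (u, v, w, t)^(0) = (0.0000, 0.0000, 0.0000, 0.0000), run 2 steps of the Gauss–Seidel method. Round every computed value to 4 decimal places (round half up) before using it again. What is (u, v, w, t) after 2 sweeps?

Iteration 1:
  u = (-8 - (-2)·0.0000 - (1)·0.0000 - (-2)·0.0000) / (8) = -1.0000
  v = (-3 - (4)·-1.0000 - (-3)·0.0000 - (-3)·0.0000) / (11) = 0.0909
  w = (-5 - (1)·-1.0000 - (2)·0.0909 - (1)·0.0000) / (8) = -0.5227
  t = (-12 - (4)·-1.0000 - (-1)·0.0909 - (2)·-0.5227) / (9) = -0.7626
Iteration 2:
  u = (-8 - (-2)·0.0909 - (1)·-0.5227 - (-2)·-0.7626) / (8) = -1.1026
  v = (-3 - (4)·-1.1026 - (-3)·-0.5227 - (-3)·-0.7626) / (11) = -0.2223
  w = (-5 - (1)·-1.1026 - (2)·-0.2223 - (1)·-0.7626) / (8) = -0.3363
  t = (-12 - (4)·-1.1026 - (-1)·-0.2223 - (2)·-0.3363) / (9) = -0.7933

(-1.1026, -0.2223, -0.3363, -0.7933)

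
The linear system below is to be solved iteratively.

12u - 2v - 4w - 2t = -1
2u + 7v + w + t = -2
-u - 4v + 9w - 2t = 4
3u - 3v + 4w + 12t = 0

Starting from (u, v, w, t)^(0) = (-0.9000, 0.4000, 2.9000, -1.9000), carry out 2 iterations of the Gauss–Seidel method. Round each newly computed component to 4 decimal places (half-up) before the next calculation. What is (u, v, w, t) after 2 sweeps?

Iteration 1:
  u = (-1 - (-2)·0.4000 - (-4)·2.9000 - (-2)·-1.9000) / (12) = 0.6333
  v = (-2 - (2)·0.6333 - (1)·2.9000 - (1)·-1.9000) / (7) = -0.6095
  w = (4 - (-1)·0.6333 - (-4)·-0.6095 - (-2)·-1.9000) / (9) = -0.1783
  t = (0 - (3)·0.6333 - (-3)·-0.6095 - (4)·-0.1783) / (12) = -0.2513
Iteration 2:
  u = (-1 - (-2)·-0.6095 - (-4)·-0.1783 - (-2)·-0.2513) / (12) = -0.2862
  v = (-2 - (2)·-0.2862 - (1)·-0.1783 - (1)·-0.2513) / (7) = -0.1426
  w = (4 - (-1)·-0.2862 - (-4)·-0.1426 - (-2)·-0.2513) / (9) = 0.2934
  t = (0 - (3)·-0.2862 - (-3)·-0.1426 - (4)·0.2934) / (12) = -0.0619

(-0.2862, -0.1426, 0.2934, -0.0619)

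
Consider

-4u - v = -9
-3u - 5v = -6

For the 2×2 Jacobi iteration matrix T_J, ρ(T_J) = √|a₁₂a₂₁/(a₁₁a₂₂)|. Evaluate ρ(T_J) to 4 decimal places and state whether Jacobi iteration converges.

0.3873

a₁₂a₂₁/(a₁₁a₂₂) = (-1)·(-3) / ((-4)·(-5)) = 0.150000
ρ = √|0.150000| = √0.150000 = 0.3873
ρ < 1, so Jacobi converges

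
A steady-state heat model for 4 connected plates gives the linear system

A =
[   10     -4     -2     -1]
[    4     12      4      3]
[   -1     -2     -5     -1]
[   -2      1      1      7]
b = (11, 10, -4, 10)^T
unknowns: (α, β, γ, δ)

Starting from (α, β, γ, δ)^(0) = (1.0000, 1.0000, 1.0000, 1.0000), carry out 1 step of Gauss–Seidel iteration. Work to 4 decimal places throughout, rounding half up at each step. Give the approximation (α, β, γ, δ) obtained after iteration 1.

Iteration 1:
  α = (11 - (-4)·1.0000 - (-2)·1.0000 - (-1)·1.0000) / (10) = 1.8000
  β = (10 - (4)·1.8000 - (4)·1.0000 - (3)·1.0000) / (12) = -0.3500
  γ = (-4 - (-1)·1.8000 - (-2)·-0.3500 - (-1)·1.0000) / (-5) = 0.3800
  δ = (10 - (-2)·1.8000 - (1)·-0.3500 - (1)·0.3800) / (7) = 1.9386

(1.8000, -0.3500, 0.3800, 1.9386)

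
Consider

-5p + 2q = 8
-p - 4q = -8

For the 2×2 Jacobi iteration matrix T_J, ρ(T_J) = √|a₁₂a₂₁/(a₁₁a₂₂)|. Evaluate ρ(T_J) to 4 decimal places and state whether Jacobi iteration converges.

0.3162

a₁₂a₂₁/(a₁₁a₂₂) = (2)·(-1) / ((-5)·(-4)) = -0.100000
ρ = √|-0.100000| = √0.100000 = 0.3162
ρ < 1, so Jacobi converges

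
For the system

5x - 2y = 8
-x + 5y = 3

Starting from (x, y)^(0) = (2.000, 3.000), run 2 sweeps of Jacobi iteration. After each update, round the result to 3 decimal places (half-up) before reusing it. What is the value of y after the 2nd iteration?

Iteration 1:
  x = (8 - (-2)·3.000) / (5) = 2.800
  y = (3 - (-1)·2.000) / (5) = 1.000
Iteration 2:
  x = (8 - (-2)·1.000) / (5) = 2.000
  y = (3 - (-1)·2.800) / (5) = 1.160

1.160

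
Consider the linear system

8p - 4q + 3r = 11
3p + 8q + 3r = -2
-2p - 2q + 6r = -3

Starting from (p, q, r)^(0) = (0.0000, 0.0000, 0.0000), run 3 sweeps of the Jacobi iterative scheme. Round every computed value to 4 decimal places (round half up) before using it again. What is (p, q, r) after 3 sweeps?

(1.1328, -0.7422, -0.2135)

Iteration 1:
  p = (11 - (-4)·0.0000 - (3)·0.0000) / (8) = 1.3750
  q = (-2 - (3)·0.0000 - (3)·0.0000) / (8) = -0.2500
  r = (-3 - (-2)·0.0000 - (-2)·0.0000) / (6) = -0.5000
Iteration 2:
  p = (11 - (-4)·-0.2500 - (3)·-0.5000) / (8) = 1.4375
  q = (-2 - (3)·1.3750 - (3)·-0.5000) / (8) = -0.5781
  r = (-3 - (-2)·1.3750 - (-2)·-0.2500) / (6) = -0.1250
Iteration 3:
  p = (11 - (-4)·-0.5781 - (3)·-0.1250) / (8) = 1.1328
  q = (-2 - (3)·1.4375 - (3)·-0.1250) / (8) = -0.7422
  r = (-3 - (-2)·1.4375 - (-2)·-0.5781) / (6) = -0.2135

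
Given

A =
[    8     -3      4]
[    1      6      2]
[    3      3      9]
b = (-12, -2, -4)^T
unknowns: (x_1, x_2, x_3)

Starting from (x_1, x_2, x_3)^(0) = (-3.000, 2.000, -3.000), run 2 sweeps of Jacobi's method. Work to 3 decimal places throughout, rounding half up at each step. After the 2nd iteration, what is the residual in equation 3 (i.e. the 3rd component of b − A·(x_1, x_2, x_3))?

10.031

Iteration 1:
  x_1 = (-12 - (-3)·2.000 - (4)·-3.000) / (8) = 0.750
  x_2 = (-2 - (1)·-3.000 - (2)·-3.000) / (6) = 1.167
  x_3 = (-4 - (3)·-3.000 - (3)·2.000) / (9) = -0.111
Iteration 2:
  x_1 = (-12 - (-3)·1.167 - (4)·-0.111) / (8) = -1.007
  x_2 = (-2 - (1)·0.750 - (2)·-0.111) / (6) = -0.421
  x_3 = (-4 - (3)·0.750 - (3)·1.167) / (9) = -1.083
Residual b − A·x = (-0.875, 3.699, 10.031)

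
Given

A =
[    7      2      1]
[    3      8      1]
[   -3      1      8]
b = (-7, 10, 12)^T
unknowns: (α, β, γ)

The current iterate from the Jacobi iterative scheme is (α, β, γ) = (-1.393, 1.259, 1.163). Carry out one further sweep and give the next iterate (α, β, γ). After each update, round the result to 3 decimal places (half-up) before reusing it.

(-1.526, 1.627, 0.820)

One sweep:
  α = (-7 - (2)·1.259 - (1)·1.163) / (7) = -1.526
  β = (10 - (3)·-1.393 - (1)·1.163) / (8) = 1.627
  γ = (12 - (-3)·-1.393 - (1)·1.259) / (8) = 0.820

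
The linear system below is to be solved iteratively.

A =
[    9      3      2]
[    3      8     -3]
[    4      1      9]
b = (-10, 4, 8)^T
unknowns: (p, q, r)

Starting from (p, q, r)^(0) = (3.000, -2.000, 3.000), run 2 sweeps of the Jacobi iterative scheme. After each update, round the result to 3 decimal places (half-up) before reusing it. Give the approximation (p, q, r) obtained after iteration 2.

(-1.228, 0.833, 1.327)

Iteration 1:
  p = (-10 - (3)·-2.000 - (2)·3.000) / (9) = -1.111
  q = (4 - (3)·3.000 - (-3)·3.000) / (8) = 0.500
  r = (8 - (4)·3.000 - (1)·-2.000) / (9) = -0.222
Iteration 2:
  p = (-10 - (3)·0.500 - (2)·-0.222) / (9) = -1.228
  q = (4 - (3)·-1.111 - (-3)·-0.222) / (8) = 0.833
  r = (8 - (4)·-1.111 - (1)·0.500) / (9) = 1.327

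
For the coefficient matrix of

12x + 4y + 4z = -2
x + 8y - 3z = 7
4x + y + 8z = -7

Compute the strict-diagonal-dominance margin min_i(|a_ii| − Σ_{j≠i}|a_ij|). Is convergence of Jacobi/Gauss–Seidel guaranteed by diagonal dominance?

row 1: |12| − (4+4) = 4
row 2: |8| − (1+3) = 4
row 3: |8| − (4+1) = 3
minimum over rows = 3 → strictly diagonally dominant (convergence guaranteed)

3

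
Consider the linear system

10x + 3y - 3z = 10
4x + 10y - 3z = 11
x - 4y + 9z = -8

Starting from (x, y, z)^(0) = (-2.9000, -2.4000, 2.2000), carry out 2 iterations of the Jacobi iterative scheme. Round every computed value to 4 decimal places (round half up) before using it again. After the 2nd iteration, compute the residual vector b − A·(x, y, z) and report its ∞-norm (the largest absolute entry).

16.3172

Iteration 1:
  x = (10 - (3)·-2.4000 - (-3)·2.2000) / (10) = 2.3800
  y = (11 - (4)·-2.9000 - (-3)·2.2000) / (10) = 2.9200
  z = (-8 - (1)·-2.9000 - (-4)·-2.4000) / (9) = -1.6333
Iteration 2:
  x = (10 - (3)·2.9200 - (-3)·-1.6333) / (10) = -0.3660
  y = (11 - (4)·2.3800 - (-3)·-1.6333) / (10) = -0.3420
  z = (-8 - (1)·2.3800 - (-4)·2.9200) / (9) = 0.1444
Residual b − A·x = (15.1192, 16.3172, -10.3016); ∞-norm = 16.3172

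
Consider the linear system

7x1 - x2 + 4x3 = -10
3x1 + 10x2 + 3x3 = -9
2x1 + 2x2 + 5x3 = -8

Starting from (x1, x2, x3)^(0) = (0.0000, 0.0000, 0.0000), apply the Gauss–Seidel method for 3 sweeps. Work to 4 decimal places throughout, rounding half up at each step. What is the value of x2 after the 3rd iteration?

Iteration 1:
  x1 = (-10 - (-1)·0.0000 - (4)·0.0000) / (7) = -1.4286
  x2 = (-9 - (3)·-1.4286 - (3)·0.0000) / (10) = -0.4714
  x3 = (-8 - (2)·-1.4286 - (2)·-0.4714) / (5) = -0.8400
Iteration 2:
  x1 = (-10 - (-1)·-0.4714 - (4)·-0.8400) / (7) = -1.0159
  x2 = (-9 - (3)·-1.0159 - (3)·-0.8400) / (10) = -0.3432
  x3 = (-8 - (2)·-1.0159 - (2)·-0.3432) / (5) = -1.0564
Iteration 3:
  x1 = (-10 - (-1)·-0.3432 - (4)·-1.0564) / (7) = -0.8739
  x2 = (-9 - (3)·-0.8739 - (3)·-1.0564) / (10) = -0.3209
  x3 = (-8 - (2)·-0.8739 - (2)·-0.3209) / (5) = -1.1221

-0.3209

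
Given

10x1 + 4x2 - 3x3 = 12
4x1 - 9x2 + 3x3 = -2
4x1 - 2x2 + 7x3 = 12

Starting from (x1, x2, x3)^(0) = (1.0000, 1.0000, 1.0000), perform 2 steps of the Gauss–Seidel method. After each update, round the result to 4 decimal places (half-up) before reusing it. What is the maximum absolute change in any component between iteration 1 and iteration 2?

Iteration 1:
  x1 = (12 - (4)·1.0000 - (-3)·1.0000) / (10) = 1.1000
  x2 = (-2 - (4)·1.1000 - (3)·1.0000) / (-9) = 1.0444
  x3 = (12 - (4)·1.1000 - (-2)·1.0444) / (7) = 1.3841
Iteration 2:
  x1 = (12 - (4)·1.0444 - (-3)·1.3841) / (10) = 1.1975
  x2 = (-2 - (4)·1.1975 - (3)·1.3841) / (-9) = 1.2158
  x3 = (12 - (4)·1.1975 - (-2)·1.2158) / (7) = 1.3774
Change: (0.0975, 0.1714, -0.0067) → max |·| = 0.1714

0.1714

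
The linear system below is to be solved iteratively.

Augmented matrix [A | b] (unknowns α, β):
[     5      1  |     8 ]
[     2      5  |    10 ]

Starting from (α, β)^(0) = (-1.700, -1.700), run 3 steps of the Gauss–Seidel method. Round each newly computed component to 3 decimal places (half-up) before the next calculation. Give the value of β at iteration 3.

Iteration 1:
  α = (8 - (1)·-1.700) / (5) = 1.940
  β = (10 - (2)·1.940) / (5) = 1.224
Iteration 2:
  α = (8 - (1)·1.224) / (5) = 1.355
  β = (10 - (2)·1.355) / (5) = 1.458
Iteration 3:
  α = (8 - (1)·1.458) / (5) = 1.308
  β = (10 - (2)·1.308) / (5) = 1.477

1.477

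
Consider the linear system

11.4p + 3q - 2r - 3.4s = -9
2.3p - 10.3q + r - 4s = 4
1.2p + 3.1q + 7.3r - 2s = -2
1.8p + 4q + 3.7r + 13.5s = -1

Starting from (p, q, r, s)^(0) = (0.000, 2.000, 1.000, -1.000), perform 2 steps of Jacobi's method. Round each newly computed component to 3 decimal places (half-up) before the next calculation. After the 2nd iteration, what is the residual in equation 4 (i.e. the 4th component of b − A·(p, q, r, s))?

Iteration 1:
  p = (-9 - (3)·2.000 - (-2)·1.000 - (-3.4)·-1.000) / (11.4) = -1.439
  q = (4 - (2.3)·0.000 - (1)·1.000 - (-4)·-1.000) / (-10.3) = 0.097
  r = (-2 - (1.2)·0.000 - (3.1)·2.000 - (-2)·-1.000) / (7.3) = -1.397
  s = (-1 - (1.8)·0.000 - (4)·2.000 - (3.7)·1.000) / (13.5) = -0.941
Iteration 2:
  p = (-9 - (3)·0.097 - (-2)·-1.397 - (-3.4)·-0.941) / (11.4) = -1.341
  q = (4 - (2.3)·-1.439 - (1)·-1.397 - (-4)·-0.941) / (-10.3) = -0.480
  r = (-2 - (1.2)·-1.439 - (3.1)·0.097 - (-2)·-0.941) / (7.3) = -0.336
  s = (-1 - (1.8)·-1.439 - (4)·0.097 - (3.7)·-1.397) / (13.5) = 0.472
Residual b − A·x = (8.660, 4.364, 4.494, -1.795)

-1.795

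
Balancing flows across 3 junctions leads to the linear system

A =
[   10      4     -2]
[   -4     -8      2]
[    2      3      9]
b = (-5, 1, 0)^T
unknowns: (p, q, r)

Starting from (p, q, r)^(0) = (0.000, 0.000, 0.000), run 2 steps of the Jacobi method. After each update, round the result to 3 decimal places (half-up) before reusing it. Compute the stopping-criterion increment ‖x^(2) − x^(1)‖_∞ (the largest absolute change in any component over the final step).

Iteration 1:
  p = (-5 - (4)·0.000 - (-2)·0.000) / (10) = -0.500
  q = (1 - (-4)·0.000 - (2)·0.000) / (-8) = -0.125
  r = (0 - (2)·0.000 - (3)·0.000) / (9) = 0.000
Iteration 2:
  p = (-5 - (4)·-0.125 - (-2)·0.000) / (10) = -0.450
  q = (1 - (-4)·-0.500 - (2)·0.000) / (-8) = 0.125
  r = (0 - (2)·-0.500 - (3)·-0.125) / (9) = 0.153
Change: (0.050, 0.250, 0.153) → max |·| = 0.250

0.250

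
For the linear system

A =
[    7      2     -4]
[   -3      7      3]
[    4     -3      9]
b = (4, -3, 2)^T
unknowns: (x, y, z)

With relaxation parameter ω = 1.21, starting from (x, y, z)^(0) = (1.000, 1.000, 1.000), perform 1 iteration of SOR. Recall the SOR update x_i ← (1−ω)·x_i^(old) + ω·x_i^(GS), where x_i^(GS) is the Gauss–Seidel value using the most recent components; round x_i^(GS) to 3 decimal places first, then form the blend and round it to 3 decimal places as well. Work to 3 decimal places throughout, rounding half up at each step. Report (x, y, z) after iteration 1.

(0.827, -0.819, -0.716)

Iteration 1:
  x: GS value = (4 - (2)·1.000 - (-4)·1.000) / (7) = 0.857;  x ← (1−ω)·1.000 + ω·0.857 = 0.827
  y: GS value = (-3 - (-3)·0.827 - (3)·1.000) / (7) = -0.503;  y ← (1−ω)·1.000 + ω·-0.503 = -0.819
  z: GS value = (2 - (4)·0.827 - (-3)·-0.819) / (9) = -0.418;  z ← (1−ω)·1.000 + ω·-0.418 = -0.716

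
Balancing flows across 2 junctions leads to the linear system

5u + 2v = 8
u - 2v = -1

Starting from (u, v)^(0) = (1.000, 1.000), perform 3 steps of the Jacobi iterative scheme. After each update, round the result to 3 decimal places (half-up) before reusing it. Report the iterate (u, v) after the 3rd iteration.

Iteration 1:
  u = (8 - (2)·1.000) / (5) = 1.200
  v = (-1 - (1)·1.000) / (-2) = 1.000
Iteration 2:
  u = (8 - (2)·1.000) / (5) = 1.200
  v = (-1 - (1)·1.200) / (-2) = 1.100
Iteration 3:
  u = (8 - (2)·1.100) / (5) = 1.160
  v = (-1 - (1)·1.200) / (-2) = 1.100

(1.160, 1.100)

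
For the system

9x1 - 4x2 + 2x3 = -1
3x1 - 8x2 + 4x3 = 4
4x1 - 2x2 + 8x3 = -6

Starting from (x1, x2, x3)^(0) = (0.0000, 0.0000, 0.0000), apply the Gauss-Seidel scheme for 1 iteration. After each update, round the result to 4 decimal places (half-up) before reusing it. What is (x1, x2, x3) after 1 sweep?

Iteration 1:
  x1 = (-1 - (-4)·0.0000 - (2)·0.0000) / (9) = -0.1111
  x2 = (4 - (3)·-0.1111 - (4)·0.0000) / (-8) = -0.5417
  x3 = (-6 - (4)·-0.1111 - (-2)·-0.5417) / (8) = -0.8299

(-0.1111, -0.5417, -0.8299)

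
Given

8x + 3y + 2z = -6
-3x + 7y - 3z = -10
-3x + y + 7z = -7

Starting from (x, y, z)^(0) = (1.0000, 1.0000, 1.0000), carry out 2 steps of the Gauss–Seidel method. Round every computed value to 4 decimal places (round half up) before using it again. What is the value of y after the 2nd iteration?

Iteration 1:
  x = (-6 - (3)·1.0000 - (2)·1.0000) / (8) = -1.3750
  y = (-10 - (-3)·-1.3750 - (-3)·1.0000) / (7) = -1.5893
  z = (-7 - (-3)·-1.3750 - (1)·-1.5893) / (7) = -1.3622
Iteration 2:
  x = (-6 - (3)·-1.5893 - (2)·-1.3622) / (8) = 0.1865
  y = (-10 - (-3)·0.1865 - (-3)·-1.3622) / (7) = -1.9324
  z = (-7 - (-3)·0.1865 - (1)·-1.9324) / (7) = -0.6440

-1.9324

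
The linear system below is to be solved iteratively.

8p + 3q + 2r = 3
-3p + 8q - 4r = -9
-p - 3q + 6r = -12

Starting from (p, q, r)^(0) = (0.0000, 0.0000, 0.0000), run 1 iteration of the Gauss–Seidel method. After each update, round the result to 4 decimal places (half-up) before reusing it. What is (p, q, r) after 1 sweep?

(0.3750, -0.9844, -2.4297)

Iteration 1:
  p = (3 - (3)·0.0000 - (2)·0.0000) / (8) = 0.3750
  q = (-9 - (-3)·0.3750 - (-4)·0.0000) / (8) = -0.9844
  r = (-12 - (-1)·0.3750 - (-3)·-0.9844) / (6) = -2.4297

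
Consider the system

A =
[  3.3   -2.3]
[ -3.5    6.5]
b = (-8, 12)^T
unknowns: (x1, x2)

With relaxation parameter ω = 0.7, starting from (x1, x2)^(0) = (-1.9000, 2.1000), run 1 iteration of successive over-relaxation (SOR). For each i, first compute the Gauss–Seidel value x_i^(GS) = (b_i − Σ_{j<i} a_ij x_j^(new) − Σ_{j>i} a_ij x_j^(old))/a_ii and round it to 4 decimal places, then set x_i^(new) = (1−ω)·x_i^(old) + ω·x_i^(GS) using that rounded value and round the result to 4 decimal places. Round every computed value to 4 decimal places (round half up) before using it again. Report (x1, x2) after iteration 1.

Iteration 1:
  x1: GS value = (-8 - (-2.3)·2.1000) / (3.3) = -0.9606;  x1 ← (1−ω)·-1.9000 + ω·-0.9606 = -1.2424
  x2: GS value = (12 - (-3.5)·-1.2424) / (6.5) = 1.1772;  x2 ← (1−ω)·2.1000 + ω·1.1772 = 1.4540

(-1.2424, 1.4540)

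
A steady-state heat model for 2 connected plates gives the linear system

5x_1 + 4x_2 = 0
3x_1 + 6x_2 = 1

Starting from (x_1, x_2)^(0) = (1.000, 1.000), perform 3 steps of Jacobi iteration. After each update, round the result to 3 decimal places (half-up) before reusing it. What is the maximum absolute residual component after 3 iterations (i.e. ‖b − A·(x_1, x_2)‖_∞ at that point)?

2.158

Iteration 1:
  x_1 = (0 - (4)·1.000) / (5) = -0.800
  x_2 = (1 - (3)·1.000) / (6) = -0.333
Iteration 2:
  x_1 = (0 - (4)·-0.333) / (5) = 0.266
  x_2 = (1 - (3)·-0.800) / (6) = 0.567
Iteration 3:
  x_1 = (0 - (4)·0.567) / (5) = -0.454
  x_2 = (1 - (3)·0.266) / (6) = 0.034
Residual b − A·x = (2.134, 2.158); ∞-norm = 2.158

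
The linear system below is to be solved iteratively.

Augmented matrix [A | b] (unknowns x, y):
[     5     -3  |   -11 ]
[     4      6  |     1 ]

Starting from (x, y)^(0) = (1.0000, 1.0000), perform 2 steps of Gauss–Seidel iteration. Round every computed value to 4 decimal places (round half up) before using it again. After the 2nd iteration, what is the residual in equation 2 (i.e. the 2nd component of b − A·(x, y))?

0.0000

Iteration 1:
  x = (-11 - (-3)·1.0000) / (5) = -1.6000
  y = (1 - (4)·-1.6000) / (6) = 1.2333
Iteration 2:
  x = (-11 - (-3)·1.2333) / (5) = -1.4600
  y = (1 - (4)·-1.4600) / (6) = 1.1400
Residual b − A·x = (-0.2800, 0.0000)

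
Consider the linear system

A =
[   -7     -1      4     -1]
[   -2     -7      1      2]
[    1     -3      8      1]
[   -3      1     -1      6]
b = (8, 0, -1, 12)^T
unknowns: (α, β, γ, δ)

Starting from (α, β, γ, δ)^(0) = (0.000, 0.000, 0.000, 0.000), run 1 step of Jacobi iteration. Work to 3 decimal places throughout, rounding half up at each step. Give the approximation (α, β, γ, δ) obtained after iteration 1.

Iteration 1:
  α = (8 - (-1)·0.000 - (4)·0.000 - (-1)·0.000) / (-7) = -1.143
  β = (0 - (-2)·0.000 - (1)·0.000 - (2)·0.000) / (-7) = 0.000
  γ = (-1 - (1)·0.000 - (-3)·0.000 - (1)·0.000) / (8) = -0.125
  δ = (12 - (-3)·0.000 - (1)·0.000 - (-1)·0.000) / (6) = 2.000

(-1.143, 0.000, -0.125, 2.000)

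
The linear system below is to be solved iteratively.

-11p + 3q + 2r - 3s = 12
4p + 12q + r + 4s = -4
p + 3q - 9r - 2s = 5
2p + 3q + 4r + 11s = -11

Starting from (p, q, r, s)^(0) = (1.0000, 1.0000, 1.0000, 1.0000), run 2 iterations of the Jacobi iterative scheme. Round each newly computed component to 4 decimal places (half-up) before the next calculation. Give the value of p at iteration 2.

Iteration 1:
  p = (12 - (3)·1.0000 - (2)·1.0000 - (-3)·1.0000) / (-11) = -0.9091
  q = (-4 - (4)·1.0000 - (1)·1.0000 - (4)·1.0000) / (12) = -1.0833
  r = (5 - (1)·1.0000 - (3)·1.0000 - (-2)·1.0000) / (-9) = -0.3333
  s = (-11 - (2)·1.0000 - (3)·1.0000 - (4)·1.0000) / (11) = -1.8182
Iteration 2:
  p = (12 - (3)·-1.0833 - (2)·-0.3333 - (-3)·-1.8182) / (-11) = -0.9511
  q = (-4 - (4)·-0.9091 - (1)·-0.3333 - (4)·-1.8182) / (12) = 0.6035
  r = (5 - (1)·-0.9091 - (3)·-1.0833 - (-2)·-1.8182) / (-9) = -0.6136
  s = (-11 - (2)·-0.9091 - (3)·-1.0833 - (4)·-0.3333) / (11) = -0.4181

-0.9511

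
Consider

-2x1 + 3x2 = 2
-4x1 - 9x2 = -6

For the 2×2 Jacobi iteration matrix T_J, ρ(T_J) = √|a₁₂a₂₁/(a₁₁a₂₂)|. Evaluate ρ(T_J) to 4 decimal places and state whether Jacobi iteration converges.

0.8165

a₁₂a₂₁/(a₁₁a₂₂) = (3)·(-4) / ((-2)·(-9)) = -0.666667
ρ = √|-0.666667| = √0.666667 = 0.8165
ρ < 1, so Jacobi converges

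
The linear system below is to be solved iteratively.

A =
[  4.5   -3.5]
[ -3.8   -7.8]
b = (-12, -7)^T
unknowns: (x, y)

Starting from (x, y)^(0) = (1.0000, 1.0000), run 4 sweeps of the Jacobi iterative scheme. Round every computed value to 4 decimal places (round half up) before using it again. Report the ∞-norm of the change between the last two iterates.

0.5333

Iteration 1:
  x = (-12 - (-3.5)·1.0000) / (4.5) = -1.8889
  y = (-7 - (-3.8)·1.0000) / (-7.8) = 0.4103
Iteration 2:
  x = (-12 - (-3.5)·0.4103) / (4.5) = -2.3475
  y = (-7 - (-3.8)·-1.8889) / (-7.8) = 1.8177
Iteration 3:
  x = (-12 - (-3.5)·1.8177) / (4.5) = -1.2529
  y = (-7 - (-3.8)·-2.3475) / (-7.8) = 2.0411
Iteration 4:
  x = (-12 - (-3.5)·2.0411) / (4.5) = -1.0791
  y = (-7 - (-3.8)·-1.2529) / (-7.8) = 1.5078
Change: (0.1738, -0.5333) → max |·| = 0.5333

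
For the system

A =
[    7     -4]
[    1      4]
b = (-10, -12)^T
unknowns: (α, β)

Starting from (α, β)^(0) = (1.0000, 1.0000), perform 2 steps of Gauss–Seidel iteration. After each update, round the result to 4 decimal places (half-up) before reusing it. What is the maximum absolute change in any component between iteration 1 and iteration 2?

Iteration 1:
  α = (-10 - (-4)·1.0000) / (7) = -0.8571
  β = (-12 - (1)·-0.8571) / (4) = -2.7857
Iteration 2:
  α = (-10 - (-4)·-2.7857) / (7) = -3.0204
  β = (-12 - (1)·-3.0204) / (4) = -2.2449
Change: (-2.1633, 0.5408) → max |·| = 2.1633

2.1633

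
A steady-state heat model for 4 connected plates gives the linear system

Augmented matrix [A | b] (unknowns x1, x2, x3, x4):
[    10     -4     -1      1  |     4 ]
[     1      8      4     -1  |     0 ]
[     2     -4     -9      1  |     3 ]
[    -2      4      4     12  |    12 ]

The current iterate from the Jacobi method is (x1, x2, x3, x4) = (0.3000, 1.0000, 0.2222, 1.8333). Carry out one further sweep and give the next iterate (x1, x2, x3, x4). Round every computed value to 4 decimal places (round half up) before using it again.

One sweep:
  x1 = (4 - (-4)·1.0000 - (-1)·0.2222 - (1)·1.8333) / (10) = 0.6389
  x2 = (0 - (1)·0.3000 - (4)·0.2222 - (-1)·1.8333) / (8) = 0.0806
  x3 = (3 - (2)·0.3000 - (-4)·1.0000 - (1)·1.8333) / (-9) = -0.5074
  x4 = (12 - (-2)·0.3000 - (4)·1.0000 - (4)·0.2222) / (12) = 0.6426

(0.6389, 0.0806, -0.5074, 0.6426)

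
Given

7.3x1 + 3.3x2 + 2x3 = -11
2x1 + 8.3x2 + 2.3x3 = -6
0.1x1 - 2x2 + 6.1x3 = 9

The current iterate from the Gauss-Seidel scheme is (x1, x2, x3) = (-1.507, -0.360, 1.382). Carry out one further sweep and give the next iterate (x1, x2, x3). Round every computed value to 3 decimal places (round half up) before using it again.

(-1.723, -0.691, 1.277)

One sweep:
  x1 = (-11 - (3.3)·-0.360 - (2)·1.382) / (7.3) = -1.723
  x2 = (-6 - (2)·-1.723 - (2.3)·1.382) / (8.3) = -0.691
  x3 = (9 - (0.1)·-1.723 - (-2)·-0.691) / (6.1) = 1.277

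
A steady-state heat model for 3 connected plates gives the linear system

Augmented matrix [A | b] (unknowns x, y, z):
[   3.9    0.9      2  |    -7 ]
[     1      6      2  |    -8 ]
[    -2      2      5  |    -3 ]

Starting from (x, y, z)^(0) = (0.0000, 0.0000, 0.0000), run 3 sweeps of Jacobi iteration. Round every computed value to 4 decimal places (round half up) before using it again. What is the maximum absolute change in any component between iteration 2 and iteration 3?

Iteration 1:
  x = (-7 - (0.9)·0.0000 - (2)·0.0000) / (3.9) = -1.7949
  y = (-8 - (1)·0.0000 - (2)·0.0000) / (6) = -1.3333
  z = (-3 - (-2)·0.0000 - (2)·0.0000) / (5) = -0.6000
Iteration 2:
  x = (-7 - (0.9)·-1.3333 - (2)·-0.6000) / (3.9) = -1.1795
  y = (-8 - (1)·-1.7949 - (2)·-0.6000) / (6) = -0.8342
  z = (-3 - (-2)·-1.7949 - (2)·-1.3333) / (5) = -0.7846
Iteration 3:
  x = (-7 - (0.9)·-0.8342 - (2)·-0.7846) / (3.9) = -1.2000
  y = (-8 - (1)·-1.1795 - (2)·-0.7846) / (6) = -0.8752
  z = (-3 - (-2)·-1.1795 - (2)·-0.8342) / (5) = -0.7381
Change: (-0.0205, -0.0410, 0.0465) → max |·| = 0.0465

0.0465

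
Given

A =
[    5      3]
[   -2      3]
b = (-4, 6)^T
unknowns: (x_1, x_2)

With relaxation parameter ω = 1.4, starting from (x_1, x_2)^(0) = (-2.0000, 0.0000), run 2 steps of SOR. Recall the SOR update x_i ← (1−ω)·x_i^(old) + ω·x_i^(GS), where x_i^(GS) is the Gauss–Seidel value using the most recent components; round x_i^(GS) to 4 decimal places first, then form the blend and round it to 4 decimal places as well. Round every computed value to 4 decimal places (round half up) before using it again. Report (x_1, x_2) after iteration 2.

(-3.0931, -1.0875)

Iteration 1:
  x_1: GS value = (-4 - (3)·0.0000) / (5) = -0.8000;  x_1 ← (1−ω)·-2.0000 + ω·-0.8000 = -0.3200
  x_2: GS value = (6 - (-2)·-0.3200) / (3) = 1.7867;  x_2 ← (1−ω)·0.0000 + ω·1.7867 = 2.5014
Iteration 2:
  x_1: GS value = (-4 - (3)·2.5014) / (5) = -2.3008;  x_1 ← (1−ω)·-0.3200 + ω·-2.3008 = -3.0931
  x_2: GS value = (6 - (-2)·-3.0931) / (3) = -0.0621;  x_2 ← (1−ω)·2.5014 + ω·-0.0621 = -1.0875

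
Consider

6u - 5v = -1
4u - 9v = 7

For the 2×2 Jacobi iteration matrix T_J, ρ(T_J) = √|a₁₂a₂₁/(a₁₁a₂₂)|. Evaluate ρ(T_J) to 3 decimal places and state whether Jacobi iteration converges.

0.609

a₁₂a₂₁/(a₁₁a₂₂) = (-5)·(4) / ((6)·(-9)) = 0.370370
ρ = √|0.370370| = √0.370370 = 0.609
ρ < 1, so Jacobi converges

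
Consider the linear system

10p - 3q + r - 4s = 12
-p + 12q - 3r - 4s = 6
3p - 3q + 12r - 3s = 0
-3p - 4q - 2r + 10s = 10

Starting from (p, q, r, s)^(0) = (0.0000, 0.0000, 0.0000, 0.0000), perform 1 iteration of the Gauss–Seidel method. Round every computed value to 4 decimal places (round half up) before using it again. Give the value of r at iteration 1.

Iteration 1:
  p = (12 - (-3)·0.0000 - (1)·0.0000 - (-4)·0.0000) / (10) = 1.2000
  q = (6 - (-1)·1.2000 - (-3)·0.0000 - (-4)·0.0000) / (12) = 0.6000
  r = (0 - (3)·1.2000 - (-3)·0.6000 - (-3)·0.0000) / (12) = -0.1500
  s = (10 - (-3)·1.2000 - (-4)·0.6000 - (-2)·-0.1500) / (10) = 1.5700

-0.1500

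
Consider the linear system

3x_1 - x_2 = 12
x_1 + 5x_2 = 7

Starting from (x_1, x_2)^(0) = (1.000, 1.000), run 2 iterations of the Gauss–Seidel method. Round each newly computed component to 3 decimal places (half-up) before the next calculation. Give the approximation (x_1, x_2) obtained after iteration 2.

Iteration 1:
  x_1 = (12 - (-1)·1.000) / (3) = 4.333
  x_2 = (7 - (1)·4.333) / (5) = 0.533
Iteration 2:
  x_1 = (12 - (-1)·0.533) / (3) = 4.178
  x_2 = (7 - (1)·4.178) / (5) = 0.564

(4.178, 0.564)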